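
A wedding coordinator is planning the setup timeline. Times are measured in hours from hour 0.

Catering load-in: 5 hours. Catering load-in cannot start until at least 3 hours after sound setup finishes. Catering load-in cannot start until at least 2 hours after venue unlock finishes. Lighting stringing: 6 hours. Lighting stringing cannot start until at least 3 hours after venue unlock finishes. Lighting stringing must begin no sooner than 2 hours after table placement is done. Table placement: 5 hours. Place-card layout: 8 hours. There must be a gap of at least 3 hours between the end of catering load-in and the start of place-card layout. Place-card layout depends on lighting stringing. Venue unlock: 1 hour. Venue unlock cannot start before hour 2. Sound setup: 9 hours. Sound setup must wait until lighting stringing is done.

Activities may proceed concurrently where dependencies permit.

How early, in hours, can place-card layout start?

Table placement has no prerequisites, so it starts at hour 0 and finishes at hour 5.
Venue unlock cannot begin until its own release at hour 2. It runs from hour 2 to 2 + 1 = hour 3.
Lighting stringing has to wait for venue unlock (finishes hour 3, plus 3-hour gap → hour 6); table placement (finishes hour 5, plus 2-hour gap → hour 7). The latest of these is hour 7, so lighting stringing runs hour 7 to 7 + 6 = hour 13.
Sound setup waits on lighting stringing (finishes hour 13), so it starts at hour 13 and finishes at 13 + 9 = hour 22.
Catering load-in needs all of sound setup (finishes hour 22, plus 3-hour gap → hour 25); venue unlock (finishes hour 3, plus 2-hour gap → hour 5). That puts its earliest start at hour 25; it finishes at 25 + 5 = hour 30.
Place-card layout waits on catering load-in (finishes hour 30, plus 3-hour gap → hour 33); lighting stringing (finishes hour 13). The latest of these is hour 33, which is the earliest place-card layout can start.

33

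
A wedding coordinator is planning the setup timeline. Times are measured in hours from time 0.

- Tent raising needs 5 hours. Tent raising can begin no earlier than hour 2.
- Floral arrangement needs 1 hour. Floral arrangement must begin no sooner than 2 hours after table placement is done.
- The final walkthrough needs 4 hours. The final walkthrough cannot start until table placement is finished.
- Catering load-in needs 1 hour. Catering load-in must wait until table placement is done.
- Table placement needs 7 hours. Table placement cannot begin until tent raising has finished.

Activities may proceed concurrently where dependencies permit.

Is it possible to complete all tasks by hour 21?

Tent raising waits on its own release at hour 2, so it starts at hour 2 and finishes at 2 + 5 = hour 7.
After tent raising (finishes hour 7), table placement can start at hour 7 and finishes at hour 14.
After table placement (finishes hour 14), the final walkthrough can start at hour 14 and finishes at hour 18.
Catering load-in cannot begin until table placement (finishes hour 14). It runs from hour 14 to 14 + 1 = hour 15.
After table placement (finishes hour 14, plus 2-hour gap → hour 16), floral arrangement can start at hour 16 and finishes at hour 17.
Every task is finished by hour 18, which is no later than the deadline of 21, so the schedule is feasible.

Yes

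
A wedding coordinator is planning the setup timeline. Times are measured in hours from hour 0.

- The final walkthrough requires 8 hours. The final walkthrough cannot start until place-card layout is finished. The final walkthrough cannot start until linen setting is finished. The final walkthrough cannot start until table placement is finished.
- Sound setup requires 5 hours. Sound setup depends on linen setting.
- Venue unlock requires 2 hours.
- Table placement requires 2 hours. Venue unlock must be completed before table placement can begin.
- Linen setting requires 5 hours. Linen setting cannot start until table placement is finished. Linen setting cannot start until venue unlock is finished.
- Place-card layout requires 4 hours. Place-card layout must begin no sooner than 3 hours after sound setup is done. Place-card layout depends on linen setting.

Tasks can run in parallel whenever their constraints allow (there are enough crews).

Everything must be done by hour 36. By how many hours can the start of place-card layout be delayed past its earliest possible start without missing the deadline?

7

Venue unlock has no prerequisites, so it starts at hour 0 and finishes at hour 2.
Table placement cannot begin until venue unlock (finishes hour 2). It runs from hour 2 to 2 + 2 = hour 4.
Linen setting needs all of table placement (finishes hour 4); venue unlock (finishes hour 2). That puts its earliest start at hour 4; it finishes at 4 + 5 = hour 9.
Sound setup waits on linen setting (finishes hour 9), so it starts at hour 9 and finishes at 9 + 5 = hour 14.
Place-card layout has to wait for sound setup (finishes hour 14, plus 3-hour gap → hour 17); linen setting (finishes hour 9). The latest of these is hour 17, so place-card layout runs hour 17 to 17 + 4 = hour 21.

Working backward from the deadline:
The final walkthrough has no dependents, so it just needs to finish by hour 36. Starting by 36 − 8 = hour 28 achieves that.
Place-card layout feeds into the final walkthrough (must start by hour 28); so place-card layout must finish by hour 28 and therefore start by hour 24.
So place-card layout can start as early as hour 17 and as late as hour 24, giving 24 − 17 = 7 hours of slack.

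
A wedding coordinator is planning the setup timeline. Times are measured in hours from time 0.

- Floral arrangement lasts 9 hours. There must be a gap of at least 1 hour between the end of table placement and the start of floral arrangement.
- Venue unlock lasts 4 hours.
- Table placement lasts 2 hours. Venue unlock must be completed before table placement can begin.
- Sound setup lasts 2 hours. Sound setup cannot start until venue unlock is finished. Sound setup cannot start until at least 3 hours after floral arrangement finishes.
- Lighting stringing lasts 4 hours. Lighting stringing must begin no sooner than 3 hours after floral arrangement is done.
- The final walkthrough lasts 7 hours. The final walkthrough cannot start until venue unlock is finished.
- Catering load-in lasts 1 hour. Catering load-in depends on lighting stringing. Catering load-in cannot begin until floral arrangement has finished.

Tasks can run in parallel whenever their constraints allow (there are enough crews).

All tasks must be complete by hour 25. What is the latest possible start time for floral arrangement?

Catering load-in must finish by hour 25; it takes 1 hour, so it must start by 25 − 1 = hour 24.
Lighting stringing has to be done before catering load-in (must start by hour 24). That means finishing by hour 24, i.e. starting by 24 − 4 = hour 20.
Nothing follows sound setup; the deadline of hour 25 is its only limit. It must start by 25 − 2 = hour 23.
Floral arrangement has several dependents: lighting stringing (must start by hour 20, minus 3-hour gap → hour 17); sound setup (must start by hour 23, minus 3-hour gap → hour 20); catering load-in (must start by hour 24). The earliest of those limits is hour 17, so floral arrangement must start by 17 − 9 = hour 8.

8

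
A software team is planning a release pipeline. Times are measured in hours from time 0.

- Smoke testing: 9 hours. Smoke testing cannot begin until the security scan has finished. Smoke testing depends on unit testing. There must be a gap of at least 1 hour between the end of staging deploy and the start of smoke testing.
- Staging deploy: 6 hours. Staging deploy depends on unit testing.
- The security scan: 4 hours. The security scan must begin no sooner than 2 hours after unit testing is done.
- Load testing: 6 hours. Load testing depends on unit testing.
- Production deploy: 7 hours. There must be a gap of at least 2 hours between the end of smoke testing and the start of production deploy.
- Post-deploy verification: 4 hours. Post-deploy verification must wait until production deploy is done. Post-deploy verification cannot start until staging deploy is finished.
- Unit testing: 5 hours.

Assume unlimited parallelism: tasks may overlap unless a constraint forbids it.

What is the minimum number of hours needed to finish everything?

34

Nothing blocks unit testing, so it runs from hour 0 to hour 5.
After unit testing (finishes hour 5), load testing can start at hour 5 and finishes at hour 11.
After unit testing (finishes hour 5), staging deploy can start at hour 5 and finishes at hour 11.
After unit testing (finishes hour 5, plus 2-hour gap → hour 7), the security scan can start at hour 7 and finishes at hour 11.
Smoke testing needs all of the security scan (finishes hour 11); unit testing (finishes hour 5); staging deploy (finishes hour 11, plus 1-hour gap → hour 12). That puts its earliest start at hour 12; it finishes at 12 + 9 = hour 21.
After smoke testing (finishes hour 21, plus 2-hour gap → hour 23), production deploy can start at hour 23 and finishes at hour 30.
Post-deploy verification cannot start until production deploy (finishes hour 30); staging deploy (finishes hour 11). The controlling bound is hour 30, so post-deploy verification finishes at 30 + 4 = hour 34.
All tasks are finished once the last one completes. Finish times: Unit testing at 5, The security scan at 11, Staging deploy at 11, Smoke testing at 21, Load testing at 11, Production deploy at 30, Post-deploy verification at 34. The latest is hour 34.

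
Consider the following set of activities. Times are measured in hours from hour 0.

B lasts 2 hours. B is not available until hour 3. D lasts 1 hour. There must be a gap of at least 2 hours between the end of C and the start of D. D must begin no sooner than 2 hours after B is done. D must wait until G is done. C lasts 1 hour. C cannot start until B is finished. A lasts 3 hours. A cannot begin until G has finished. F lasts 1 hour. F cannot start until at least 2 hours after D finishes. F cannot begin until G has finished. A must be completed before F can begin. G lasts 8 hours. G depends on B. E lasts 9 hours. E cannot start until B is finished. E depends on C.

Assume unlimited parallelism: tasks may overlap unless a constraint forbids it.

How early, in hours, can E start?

6

B cannot begin until its own release at hour 3. It runs from hour 3 to 3 + 2 = hour 5.
C waits on B (finishes hour 5), so it starts at hour 5 and finishes at 5 + 1 = hour 6.
E waits on B (finishes hour 5); C (finishes hour 6). The latest of these is hour 6, which is the earliest E can start.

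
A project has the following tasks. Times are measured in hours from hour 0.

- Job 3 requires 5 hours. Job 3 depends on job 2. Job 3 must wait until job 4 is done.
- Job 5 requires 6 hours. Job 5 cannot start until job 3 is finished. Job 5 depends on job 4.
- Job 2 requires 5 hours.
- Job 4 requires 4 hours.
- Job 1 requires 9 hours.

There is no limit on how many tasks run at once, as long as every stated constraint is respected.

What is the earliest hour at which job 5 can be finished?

16

Nothing blocks job 4, so it runs from hour 0 to hour 4.
Job 2 can start immediately at hour 0; it finishes at hour 5.
Job 3 has to wait for job 2 (finishes hour 5); job 4 (finishes hour 4). The latest of these is hour 5, so job 3 runs hour 5 to 5 + 5 = hour 10.
Job 5 needs all of job 3 (finishes hour 10); job 4 (finishes hour 4). That puts its earliest start at hour 10; it finishes at 10 + 6 = hour 16.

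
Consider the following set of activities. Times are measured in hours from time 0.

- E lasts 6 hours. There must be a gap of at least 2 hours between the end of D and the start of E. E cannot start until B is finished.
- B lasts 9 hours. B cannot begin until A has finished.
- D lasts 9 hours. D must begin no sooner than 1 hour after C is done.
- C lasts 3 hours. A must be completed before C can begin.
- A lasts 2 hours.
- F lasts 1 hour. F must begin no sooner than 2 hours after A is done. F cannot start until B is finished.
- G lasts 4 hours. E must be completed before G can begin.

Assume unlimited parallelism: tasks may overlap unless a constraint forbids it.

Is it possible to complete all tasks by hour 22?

A can start immediately at hour 0; it finishes at hour 2.
C cannot begin until A (finishes hour 2). It runs from hour 2 to 2 + 3 = hour 5.
D waits on C (finishes hour 5, plus 1-hour gap → hour 6), so it starts at hour 6 and finishes at 6 + 9 = hour 15.
After A (finishes hour 2), B can start at hour 2 and finishes at hour 11.
F needs all of A (finishes hour 2, plus 2-hour gap → hour 4); B (finishes hour 11). That puts its earliest start at hour 11; it finishes at 11 + 1 = hour 12.
E cannot start until D (finishes hour 15, plus 2-hour gap → hour 17); B (finishes hour 11). The controlling bound is hour 17, so E finishes at 17 + 6 = hour 23.
G waits on E (finishes hour 23), so it starts at hour 23 and finishes at 23 + 4 = hour 27.
The earliest everything can be done is hour 27, which is after the deadline of 22, so it is not possible.

No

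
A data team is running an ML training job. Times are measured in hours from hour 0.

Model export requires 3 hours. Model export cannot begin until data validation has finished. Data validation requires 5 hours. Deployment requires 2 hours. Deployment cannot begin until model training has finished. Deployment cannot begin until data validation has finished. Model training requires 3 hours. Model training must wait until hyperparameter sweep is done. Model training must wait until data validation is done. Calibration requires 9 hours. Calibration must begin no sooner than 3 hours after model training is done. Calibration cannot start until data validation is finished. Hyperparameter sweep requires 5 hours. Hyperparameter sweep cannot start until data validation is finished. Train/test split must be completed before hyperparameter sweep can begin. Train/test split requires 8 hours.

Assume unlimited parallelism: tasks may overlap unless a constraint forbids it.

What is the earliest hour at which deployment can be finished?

18

Train/test split has no prerequisites, so it starts at hour 0 and finishes at hour 8.
Data validation has no prerequisites, so it starts at hour 0 and finishes at hour 5.
Hyperparameter sweep needs all of data validation (finishes hour 5); train/test split (finishes hour 8). That puts its earliest start at hour 8; it finishes at 8 + 5 = hour 13.
Model training has to wait for hyperparameter sweep (finishes hour 13); data validation (finishes hour 5). The latest of these is hour 13, so model training runs hour 13 to 13 + 3 = hour 16.
Deployment cannot start until model training (finishes hour 16); data validation (finishes hour 5). The controlling bound is hour 16, so deployment finishes at 16 + 2 = hour 18.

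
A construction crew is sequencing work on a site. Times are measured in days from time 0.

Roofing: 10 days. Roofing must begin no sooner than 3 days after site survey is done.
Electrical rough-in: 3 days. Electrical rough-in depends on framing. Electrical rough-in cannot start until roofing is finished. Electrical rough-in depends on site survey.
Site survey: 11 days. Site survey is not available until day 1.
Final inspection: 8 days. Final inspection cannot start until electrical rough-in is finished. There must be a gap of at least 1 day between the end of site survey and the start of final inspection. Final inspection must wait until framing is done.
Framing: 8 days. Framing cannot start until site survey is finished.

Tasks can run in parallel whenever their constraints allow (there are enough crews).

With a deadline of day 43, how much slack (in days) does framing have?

12

Site survey cannot begin until its own release at day 1. It runs from day 1 to 1 + 11 = day 12.
Framing waits on site survey (finishes day 12), so it starts at day 12 and finishes at 12 + 8 = day 20.

Working backward from the deadline:
Nothing follows final inspection; the deadline of day 43 is its only limit. It must start by 43 − 8 = day 35.
Electrical rough-in feeds into final inspection (must start by day 35); so electrical rough-in must finish by day 35 and therefore start by day 32.
Framing feeds electrical rough-in (must start by day 32); final inspection (must start by day 35). Taking the minimum, framing must finish by day 32 and start by 32 − 8 = day 24.
So framing can start as early as day 12 and as late as day 24, giving 24 − 12 = 12 days of slack.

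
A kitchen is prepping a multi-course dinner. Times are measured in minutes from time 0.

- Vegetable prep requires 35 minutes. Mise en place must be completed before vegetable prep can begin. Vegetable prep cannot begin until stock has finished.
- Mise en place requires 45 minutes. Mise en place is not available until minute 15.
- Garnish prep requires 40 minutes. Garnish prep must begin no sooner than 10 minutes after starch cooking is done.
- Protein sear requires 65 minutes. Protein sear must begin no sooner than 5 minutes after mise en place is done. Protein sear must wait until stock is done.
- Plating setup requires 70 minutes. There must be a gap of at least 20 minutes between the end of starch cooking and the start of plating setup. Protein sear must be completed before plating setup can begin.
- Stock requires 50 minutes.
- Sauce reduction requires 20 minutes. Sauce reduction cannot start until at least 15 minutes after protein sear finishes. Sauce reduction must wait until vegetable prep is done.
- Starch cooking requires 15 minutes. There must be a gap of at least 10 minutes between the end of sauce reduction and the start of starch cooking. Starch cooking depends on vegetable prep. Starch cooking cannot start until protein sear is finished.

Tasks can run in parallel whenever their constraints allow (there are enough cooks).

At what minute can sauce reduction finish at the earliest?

165

Nothing blocks stock, so it runs from minute 0 to minute 50.
Mise en place cannot begin until its own release at minute 15. It runs from minute 15 to 15 + 45 = minute 60.
Vegetable prep has to wait for mise en place (finishes minute 60); stock (finishes minute 50). The latest of these is minute 60, so vegetable prep runs minute 60 to 60 + 35 = minute 95.
For protein sear: mise en place (finishes minute 60, plus 5-minute gap → minute 65); stock (finishes minute 50). Taking the maximum gives a start of minute 65, and it finishes at 65 + 65 = minute 130.
Sauce reduction needs all of protein sear (finishes minute 130, plus 15-minute gap → minute 145); vegetable prep (finishes minute 95). That puts its earliest start at minute 145; it finishes at 145 + 20 = minute 165.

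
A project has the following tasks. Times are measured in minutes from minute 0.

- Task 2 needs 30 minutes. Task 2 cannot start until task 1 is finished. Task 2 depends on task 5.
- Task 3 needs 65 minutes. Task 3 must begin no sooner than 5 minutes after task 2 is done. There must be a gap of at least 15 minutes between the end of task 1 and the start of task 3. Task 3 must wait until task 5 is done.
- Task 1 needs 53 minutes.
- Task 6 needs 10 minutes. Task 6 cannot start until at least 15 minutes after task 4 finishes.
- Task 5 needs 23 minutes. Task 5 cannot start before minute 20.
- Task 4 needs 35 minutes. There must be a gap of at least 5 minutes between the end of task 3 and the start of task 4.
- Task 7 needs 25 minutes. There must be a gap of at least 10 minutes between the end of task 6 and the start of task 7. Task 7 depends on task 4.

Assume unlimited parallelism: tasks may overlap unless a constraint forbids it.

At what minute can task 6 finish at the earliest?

After its own release at minute 20, task 5 can start at minute 20 and finishes at minute 43.
Task 1 can start immediately at minute 0; it finishes at minute 53.
Task 2 has to wait for task 1 (finishes minute 53); task 5 (finishes minute 43). The latest of these is minute 53, so task 2 runs minute 53 to 53 + 30 = minute 83.
Task 3 cannot start until task 2 (finishes minute 83, plus 5-minute gap → minute 88); task 1 (finishes minute 53, plus 15-minute gap → minute 68); task 5 (finishes minute 43). The controlling bound is minute 88, so task 3 finishes at 88 + 65 = minute 153.
Task 4 waits on task 3 (finishes minute 153, plus 5-minute gap → minute 158), so it starts at minute 158 and finishes at 158 + 35 = minute 193.
Task 6 waits on task 4 (finishes minute 193, plus 15-minute gap → minute 208), so it starts at minute 208 and finishes at 208 + 10 = minute 218.

218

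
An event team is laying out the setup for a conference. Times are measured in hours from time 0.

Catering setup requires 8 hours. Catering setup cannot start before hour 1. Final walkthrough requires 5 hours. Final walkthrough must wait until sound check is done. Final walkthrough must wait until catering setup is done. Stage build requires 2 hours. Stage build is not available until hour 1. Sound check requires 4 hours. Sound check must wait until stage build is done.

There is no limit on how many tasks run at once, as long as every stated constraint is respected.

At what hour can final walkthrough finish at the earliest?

14

Catering setup cannot begin until its own release at hour 1. It runs from hour 1 to 1 + 8 = hour 9.
Stage build waits on its own release at hour 1, so it starts at hour 1 and finishes at 1 + 2 = hour 3.
After stage build (finishes hour 3), sound check can start at hour 3 and finishes at hour 7.
For final walkthrough: sound check (finishes hour 7); catering setup (finishes hour 9). Taking the maximum gives a start of hour 9, and it finishes at 9 + 5 = hour 14.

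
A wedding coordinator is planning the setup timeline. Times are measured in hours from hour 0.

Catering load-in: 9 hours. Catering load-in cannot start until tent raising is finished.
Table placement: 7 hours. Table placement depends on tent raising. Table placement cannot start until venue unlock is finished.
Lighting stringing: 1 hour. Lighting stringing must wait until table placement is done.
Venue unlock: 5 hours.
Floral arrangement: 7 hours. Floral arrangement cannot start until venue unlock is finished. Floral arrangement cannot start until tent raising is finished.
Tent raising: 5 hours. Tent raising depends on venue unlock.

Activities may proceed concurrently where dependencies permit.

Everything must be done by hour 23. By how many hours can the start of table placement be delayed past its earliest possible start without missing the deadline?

Venue unlock can start immediately at hour 0; it finishes at hour 5.
After venue unlock (finishes hour 5), tent raising can start at hour 5 and finishes at hour 10.
Table placement has to wait for tent raising (finishes hour 10); venue unlock (finishes hour 5). The latest of these is hour 10, so table placement runs hour 10 to 10 + 7 = hour 17.

Working backward from the deadline:
Nothing follows lighting stringing; the deadline of hour 23 is its only limit. It must start by 23 − 1 = hour 22.
Table placement has to be done before lighting stringing (must start by hour 22). That means finishing by hour 22, i.e. starting by 22 − 7 = hour 15.
So table placement can start as early as hour 10 and as late as hour 15, giving 15 − 10 = 5 hours of slack.

5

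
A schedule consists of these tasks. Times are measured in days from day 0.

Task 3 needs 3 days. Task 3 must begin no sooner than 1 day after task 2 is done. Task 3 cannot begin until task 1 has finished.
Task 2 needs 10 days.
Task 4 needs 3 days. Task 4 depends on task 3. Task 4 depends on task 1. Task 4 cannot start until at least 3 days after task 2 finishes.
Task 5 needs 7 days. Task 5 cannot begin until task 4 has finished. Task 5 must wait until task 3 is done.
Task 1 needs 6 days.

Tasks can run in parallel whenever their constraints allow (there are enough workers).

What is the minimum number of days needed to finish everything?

Nothing blocks task 2, so it runs from day 0 to day 10.
Task 1 has no prerequisites, so it starts at day 0 and finishes at day 6.
Task 3 has to wait for task 2 (finishes day 10, plus 1-day gap → day 11); task 1 (finishes day 6). The latest of these is day 11, so task 3 runs day 11 to 11 + 3 = day 14.
Task 4 needs all of task 3 (finishes day 14); task 1 (finishes day 6); task 2 (finishes day 10, plus 3-day gap → day 13). That puts its earliest start at day 14; it finishes at 14 + 3 = day 17.
Task 5 cannot start until task 4 (finishes day 17); task 3 (finishes day 14). The controlling bound is day 17, so task 5 finishes at 17 + 7 = day 24.
All tasks are finished once the last one completes. Finish times: Task 1 at 6, Task 2 at 10, Task 3 at 14, Task 4 at 17, Task 5 at 24. The latest is day 24.

24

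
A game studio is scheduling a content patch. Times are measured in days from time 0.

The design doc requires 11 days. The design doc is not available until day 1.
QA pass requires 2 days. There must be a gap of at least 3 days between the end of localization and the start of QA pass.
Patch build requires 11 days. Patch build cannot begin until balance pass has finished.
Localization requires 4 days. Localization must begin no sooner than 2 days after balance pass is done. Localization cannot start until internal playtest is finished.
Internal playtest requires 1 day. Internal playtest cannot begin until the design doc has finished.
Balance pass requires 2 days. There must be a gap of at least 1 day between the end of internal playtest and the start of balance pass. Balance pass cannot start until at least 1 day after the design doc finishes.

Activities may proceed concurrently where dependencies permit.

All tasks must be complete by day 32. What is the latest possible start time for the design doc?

6

Nothing follows QA pass; the deadline of day 32 is its only limit. It must start by 32 − 2 = day 30.
Since QA pass (must start by day 30, minus 3-day gap → day 27) depends on it, localization must finish by day 27. Backing off its 4-day duration gives a latest start of day 23.
Patch build must finish by day 32; it takes 11 days, so it must start by 32 − 11 = day 21.
Balance pass has several dependents: localization (must start by day 23, minus 2-day gap → day 21); patch build (must start by day 21). The earliest of those limits is day 21, so balance pass must start by 21 − 2 = day 19.
For internal playtest: balance pass (must start by day 19, minus 1-day gap → day 18); localization (must start by day 23). The most restrictive is day 18; with a 1-day duration, internal playtest must start by day 17.
For the design doc: internal playtest (must start by day 17); balance pass (must start by day 19, minus 1-day gap → day 18). The most restrictive is day 17; with an 11-day duration, the design doc must start by day 6.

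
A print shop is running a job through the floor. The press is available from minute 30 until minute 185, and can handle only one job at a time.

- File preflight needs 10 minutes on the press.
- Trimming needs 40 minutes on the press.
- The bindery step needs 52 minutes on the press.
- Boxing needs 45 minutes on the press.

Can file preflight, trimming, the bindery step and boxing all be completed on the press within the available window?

The press window is 185 − 30 = 155 minutes.
Running back to back, the jobs need 10 + 40 + 52 + 45 = 147 minutes on the press.
Since 147 ≤ 155, they fit within the window.

Yes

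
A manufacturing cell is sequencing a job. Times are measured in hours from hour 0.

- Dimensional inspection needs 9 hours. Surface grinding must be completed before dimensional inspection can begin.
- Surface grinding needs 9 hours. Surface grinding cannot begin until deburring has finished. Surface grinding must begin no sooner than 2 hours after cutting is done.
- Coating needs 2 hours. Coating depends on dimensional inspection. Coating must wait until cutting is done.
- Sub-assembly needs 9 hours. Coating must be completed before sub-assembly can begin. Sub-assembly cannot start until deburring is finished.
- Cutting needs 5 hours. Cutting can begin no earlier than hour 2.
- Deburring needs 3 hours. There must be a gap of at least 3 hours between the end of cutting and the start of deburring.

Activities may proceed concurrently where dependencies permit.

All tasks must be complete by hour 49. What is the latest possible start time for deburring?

Sub-assembly has no dependents, so it just needs to finish by hour 49. Starting by 49 − 9 = hour 40 achieves that.
Since sub-assembly (must start by hour 40) depends on it, coating must finish by hour 40. Backing off its 2-hour duration gives a latest start of hour 38.
Since coating (must start by hour 38) depends on it, dimensional inspection must finish by hour 38. Backing off its 9-hour duration gives a latest start of hour 29.
Surface grinding must finish before dimensional inspection (must start by hour 29). With a 9-hour duration, surface grinding must start by 29 − 9 = hour 20.
Deburring feeds surface grinding (must start by hour 20); sub-assembly (must start by hour 40). Taking the minimum, deburring must finish by hour 20 and start by 20 − 3 = hour 17.

17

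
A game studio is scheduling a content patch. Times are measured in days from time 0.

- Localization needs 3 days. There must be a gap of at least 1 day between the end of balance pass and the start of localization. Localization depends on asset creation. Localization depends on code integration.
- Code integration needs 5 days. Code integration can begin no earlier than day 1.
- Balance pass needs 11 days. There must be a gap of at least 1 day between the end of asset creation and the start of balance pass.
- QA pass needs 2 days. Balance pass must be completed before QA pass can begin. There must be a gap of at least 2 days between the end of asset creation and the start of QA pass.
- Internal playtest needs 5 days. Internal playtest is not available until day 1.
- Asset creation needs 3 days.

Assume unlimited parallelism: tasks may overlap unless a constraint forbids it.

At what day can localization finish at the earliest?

Code integration cannot begin until its own release at day 1. It runs from day 1 to 1 + 5 = day 6.
Asset creation can start immediately at day 0; it finishes at day 3.
Balance pass waits on asset creation (finishes day 3, plus 1-day gap → day 4), so it starts at day 4 and finishes at 4 + 11 = day 15.
Localization has to wait for balance pass (finishes day 15, plus 1-day gap → day 16); asset creation (finishes day 3); code integration (finishes day 6). The latest of these is day 16, so localization runs day 16 to 16 + 3 = day 19.

19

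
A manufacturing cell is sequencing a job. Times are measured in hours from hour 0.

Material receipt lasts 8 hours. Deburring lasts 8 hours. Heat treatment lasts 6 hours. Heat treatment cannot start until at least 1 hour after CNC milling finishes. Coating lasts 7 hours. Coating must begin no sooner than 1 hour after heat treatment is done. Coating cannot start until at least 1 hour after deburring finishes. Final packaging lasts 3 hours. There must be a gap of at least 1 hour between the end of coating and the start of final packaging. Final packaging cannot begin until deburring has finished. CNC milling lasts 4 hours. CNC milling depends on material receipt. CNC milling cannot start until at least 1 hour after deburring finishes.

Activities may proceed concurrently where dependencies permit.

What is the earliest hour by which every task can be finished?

32

Deburring can start immediately at hour 0; it finishes at hour 8.
Material receipt has no prerequisites, so it starts at hour 0 and finishes at hour 8.
For CNC milling: material receipt (finishes hour 8); deburring (finishes hour 8, plus 1-hour gap → hour 9). Taking the maximum gives a start of hour 9, and it finishes at 9 + 4 = hour 13.
Heat treatment waits on CNC milling (finishes hour 13, plus 1-hour gap → hour 14), so it starts at hour 14 and finishes at 14 + 6 = hour 20.
Coating cannot start until heat treatment (finishes hour 20, plus 1-hour gap → hour 21); deburring (finishes hour 8, plus 1-hour gap → hour 9). The controlling bound is hour 21, so coating finishes at 21 + 7 = hour 28.
Final packaging has to wait for coating (finishes hour 28, plus 1-hour gap → hour 29); deburring (finishes hour 8). The latest of these is hour 29, so final packaging runs hour 29 to 29 + 3 = hour 32.
All tasks are finished once the last one completes. Finish times: Material receipt at 8, Deburring at 8, CNC milling at 13, Heat treatment at 20, Coating at 28, Final packaging at 32. The latest is hour 32.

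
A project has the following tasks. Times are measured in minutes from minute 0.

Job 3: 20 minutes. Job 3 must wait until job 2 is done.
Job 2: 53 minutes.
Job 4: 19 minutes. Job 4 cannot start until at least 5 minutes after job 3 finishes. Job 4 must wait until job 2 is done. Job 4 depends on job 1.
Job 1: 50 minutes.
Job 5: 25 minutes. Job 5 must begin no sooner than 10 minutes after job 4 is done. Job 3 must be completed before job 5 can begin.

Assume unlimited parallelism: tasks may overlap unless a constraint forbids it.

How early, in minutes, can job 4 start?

Job 2 has no prerequisites, so it starts at minute 0 and finishes at minute 53.
After job 2 (finishes minute 53), job 3 can start at minute 53 and finishes at minute 73.
Nothing blocks job 1, so it runs from minute 0 to minute 50.
Job 4 waits on job 3 (finishes minute 73, plus 5-minute gap → minute 78); job 2 (finishes minute 53); job 1 (finishes minute 50). The latest of these is minute 78, which is the earliest job 4 can start.

78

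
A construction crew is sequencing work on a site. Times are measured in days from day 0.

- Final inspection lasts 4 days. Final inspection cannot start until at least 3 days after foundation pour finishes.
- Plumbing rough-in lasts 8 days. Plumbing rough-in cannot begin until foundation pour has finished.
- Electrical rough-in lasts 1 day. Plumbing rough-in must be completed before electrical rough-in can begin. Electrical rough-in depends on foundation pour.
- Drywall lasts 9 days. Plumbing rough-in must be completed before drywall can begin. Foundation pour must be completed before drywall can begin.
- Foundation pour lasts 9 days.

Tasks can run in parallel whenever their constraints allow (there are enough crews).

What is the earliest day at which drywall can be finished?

26

Foundation pour has no prerequisites, so it starts at day 0 and finishes at day 9.
Plumbing rough-in cannot begin until foundation pour (finishes day 9). It runs from day 9 to 9 + 8 = day 17.
Drywall has to wait for plumbing rough-in (finishes day 17); foundation pour (finishes day 9). The latest of these is day 17, so drywall runs day 17 to 17 + 9 = day 26.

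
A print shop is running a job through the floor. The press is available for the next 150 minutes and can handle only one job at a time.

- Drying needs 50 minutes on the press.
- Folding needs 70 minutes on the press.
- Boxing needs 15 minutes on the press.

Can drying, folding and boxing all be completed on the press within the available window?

Running back to back, the jobs need 50 + 70 + 15 = 135 minutes on the press.
Since 135 ≤ 150, they fit within the window.

Yes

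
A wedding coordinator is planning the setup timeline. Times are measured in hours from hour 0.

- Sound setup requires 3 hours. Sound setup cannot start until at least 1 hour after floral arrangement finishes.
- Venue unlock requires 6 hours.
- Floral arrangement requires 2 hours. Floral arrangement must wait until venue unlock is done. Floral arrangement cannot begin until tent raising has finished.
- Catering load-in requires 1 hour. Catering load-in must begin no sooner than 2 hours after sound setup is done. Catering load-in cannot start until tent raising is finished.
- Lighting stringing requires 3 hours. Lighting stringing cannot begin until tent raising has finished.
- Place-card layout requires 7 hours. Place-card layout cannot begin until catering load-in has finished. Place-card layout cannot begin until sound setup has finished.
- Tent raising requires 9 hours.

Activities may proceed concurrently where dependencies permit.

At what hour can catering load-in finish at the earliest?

Nothing blocks tent raising, so it runs from hour 0 to hour 9.
Nothing blocks venue unlock, so it runs from hour 0 to hour 6.
Floral arrangement has to wait for venue unlock (finishes hour 6); tent raising (finishes hour 9). The latest of these is hour 9, so floral arrangement runs hour 9 to 9 + 2 = hour 11.
After floral arrangement (finishes hour 11, plus 1-hour gap → hour 12), sound setup can start at hour 12 and finishes at hour 15.
Catering load-in cannot start until sound setup (finishes hour 15, plus 2-hour gap → hour 17); tent raising (finishes hour 9). The controlling bound is hour 17, so catering load-in finishes at 17 + 1 = hour 18.

18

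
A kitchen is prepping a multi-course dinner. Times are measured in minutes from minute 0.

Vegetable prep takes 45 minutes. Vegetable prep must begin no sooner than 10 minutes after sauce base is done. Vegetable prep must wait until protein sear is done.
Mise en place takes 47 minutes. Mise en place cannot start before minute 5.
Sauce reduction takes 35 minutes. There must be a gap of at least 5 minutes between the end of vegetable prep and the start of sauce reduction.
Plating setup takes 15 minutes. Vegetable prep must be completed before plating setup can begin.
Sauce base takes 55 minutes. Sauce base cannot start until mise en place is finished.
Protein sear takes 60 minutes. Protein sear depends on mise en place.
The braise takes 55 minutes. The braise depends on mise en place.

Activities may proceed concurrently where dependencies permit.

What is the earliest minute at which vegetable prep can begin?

After its own release at minute 5, mise en place can start at minute 5 and finishes at minute 52.
Protein sear cannot begin until mise en place (finishes minute 52). It runs from minute 52 to 52 + 60 = minute 112.
Sauce base cannot begin until mise en place (finishes minute 52). It runs from minute 52 to 52 + 55 = minute 107.
Vegetable prep waits on sauce base (finishes minute 107, plus 10-minute gap → minute 117); protein sear (finishes minute 112). The latest of these is minute 117, which is the earliest vegetable prep can start.

117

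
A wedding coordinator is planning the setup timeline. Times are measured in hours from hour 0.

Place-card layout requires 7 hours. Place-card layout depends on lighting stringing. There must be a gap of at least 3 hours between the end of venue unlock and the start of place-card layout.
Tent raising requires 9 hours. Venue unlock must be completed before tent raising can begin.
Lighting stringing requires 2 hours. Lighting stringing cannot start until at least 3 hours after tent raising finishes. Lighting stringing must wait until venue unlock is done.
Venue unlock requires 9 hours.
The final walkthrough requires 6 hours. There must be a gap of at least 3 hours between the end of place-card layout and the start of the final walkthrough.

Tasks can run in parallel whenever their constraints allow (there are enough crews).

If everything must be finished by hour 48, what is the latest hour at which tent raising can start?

18

To finish by hour 48, the final walkthrough (duration 6) must start no later than hour 42.
Place-card layout has to be done before the final walkthrough (must start by hour 42, minus 3-hour gap → hour 39). That means finishing by hour 39, i.e. starting by 39 − 7 = hour 32.
Since place-card layout (must start by hour 32) depends on it, lighting stringing must finish by hour 32. Backing off its 2-hour duration gives a latest start of hour 30.
Tent raising has to be done before lighting stringing (must start by hour 30, minus 3-hour gap → hour 27). That means finishing by hour 27, i.e. starting by 27 − 9 = hour 18.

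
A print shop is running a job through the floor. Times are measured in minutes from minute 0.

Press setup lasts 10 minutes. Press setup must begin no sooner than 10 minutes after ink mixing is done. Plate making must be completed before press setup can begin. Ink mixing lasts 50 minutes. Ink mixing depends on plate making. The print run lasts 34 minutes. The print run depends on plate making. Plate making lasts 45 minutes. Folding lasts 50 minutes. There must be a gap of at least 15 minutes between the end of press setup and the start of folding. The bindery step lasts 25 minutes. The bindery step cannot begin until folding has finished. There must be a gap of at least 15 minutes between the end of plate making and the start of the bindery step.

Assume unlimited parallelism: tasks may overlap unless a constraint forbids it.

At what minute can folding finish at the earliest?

Plate making has no prerequisites, so it starts at minute 0 and finishes at minute 45.
Ink mixing waits on plate making (finishes minute 45), so it starts at minute 45 and finishes at 45 + 50 = minute 95.
Press setup needs all of ink mixing (finishes minute 95, plus 10-minute gap → minute 105); plate making (finishes minute 45). That puts its earliest start at minute 105; it finishes at 105 + 10 = minute 115.
Folding waits on press setup (finishes minute 115, plus 15-minute gap → minute 130), so it starts at minute 130 and finishes at 130 + 50 = minute 180.

180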